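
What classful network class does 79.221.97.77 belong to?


First octet: 79
Binary: 01001111
0xxxxxxx -> Class A (1-126)
Class A, default mask 255.0.0.0 (/8)


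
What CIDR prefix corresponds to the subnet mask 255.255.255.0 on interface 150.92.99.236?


Binary: 11111111.11111111.11111111.00000000
Count leading 1s
Prefix: /24


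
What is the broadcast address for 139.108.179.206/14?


Network: 139.108.0.0/14
Host bits = 18
Set all host bits to 1:
Broadcast: 139.111.255.255


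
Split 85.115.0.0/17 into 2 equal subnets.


New prefix = 17 + 1 = 18
Each subnet has 16384 addresses
  85.115.0.0/18
  85.115.64.0/18
Subnets: 85.115.0.0/18, 85.115.64.0/18


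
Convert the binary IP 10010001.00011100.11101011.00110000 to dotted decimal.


10010001 = 145
00011100 = 28
11101011 = 235
00110000 = 48
IP: 145.28.235.48


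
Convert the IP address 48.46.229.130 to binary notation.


48 = 00110000
46 = 00101110
229 = 11100101
130 = 10000010
Binary: 00110000.00101110.11100101.10000010


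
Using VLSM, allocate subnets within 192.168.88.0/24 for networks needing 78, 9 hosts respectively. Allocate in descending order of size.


78 hosts -> /25 (126 usable): 192.168.88.0/25
9 hosts -> /28 (14 usable): 192.168.88.128/28
Allocation: 192.168.88.0/25 (78 hosts, 126 usable); 192.168.88.128/28 (9 hosts, 14 usable)


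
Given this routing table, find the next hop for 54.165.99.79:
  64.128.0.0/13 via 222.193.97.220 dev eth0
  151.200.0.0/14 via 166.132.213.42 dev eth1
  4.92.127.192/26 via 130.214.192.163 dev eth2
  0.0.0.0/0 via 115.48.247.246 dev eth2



Longest prefix match for 54.165.99.79:
  /13 64.128.0.0: no
  /14 151.200.0.0: no
  /26 4.92.127.192: no
  /0 0.0.0.0: MATCH
Selected: next-hop 115.48.247.246 via eth2 (matched /0)


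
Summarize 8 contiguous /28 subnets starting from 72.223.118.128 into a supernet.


Original prefix: /28
Number of subnets: 8 = 2^3
New prefix = 28 - 3 = 25
Supernet: 72.223.118.128/25


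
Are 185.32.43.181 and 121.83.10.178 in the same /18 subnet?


Mask: 255.255.192.0
185.32.43.181 AND mask = 185.32.0.0
121.83.10.178 AND mask = 121.83.0.0
No, different subnets (185.32.0.0 vs 121.83.0.0)


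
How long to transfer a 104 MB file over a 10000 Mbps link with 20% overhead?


Effective throughput = 10000 * (1 - 20/100) = 8000 Mbps
File size in Mb = 104 * 8 = 832 Mb
Time = 832 / 8000
Time = 0.104 seconds


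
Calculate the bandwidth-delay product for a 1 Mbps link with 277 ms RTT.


BDP = bandwidth * RTT
= 1 Mbps * 277 ms
= 1 * 1e6 * 277 / 1000 bits
= 277000 bits
= 34625 bytes
= 33.8135 KB
BDP = 277000 bits (34625 bytes)


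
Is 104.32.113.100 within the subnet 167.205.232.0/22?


Subnet network: 167.205.232.0
Test IP AND mask: 104.32.112.0
No, 104.32.113.100 is not in 167.205.232.0/22


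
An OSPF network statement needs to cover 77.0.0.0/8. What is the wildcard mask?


Subnet mask: 255.0.0.0
Wildcard = 255.255.255.255 - subnet mask
255 - 255 = 0
255 - 0 = 255
255 - 0 = 255
255 - 0 = 255
Wildcard: 0.255.255.255


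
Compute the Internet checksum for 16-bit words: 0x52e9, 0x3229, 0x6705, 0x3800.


Sum all words (with carry folding):
+ 0x52e9 = 0x52e9
+ 0x3229 = 0x8512
+ 0x6705 = 0xec17
+ 0x3800 = 0x2418
One's complement: ~0x2418
Checksum = 0xdbe7


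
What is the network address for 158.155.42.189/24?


IP:   10011110.10011011.00101010.10111101
Mask: 11111111.11111111.11111111.00000000
AND operation:
Net:  10011110.10011011.00101010.00000000
Network: 158.155.42.0/24


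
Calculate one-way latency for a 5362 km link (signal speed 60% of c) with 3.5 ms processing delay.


Speed = 0.6 * 3e5 km/s = 180000 km/s
Propagation delay = 5362 / 180000 = 0.0298 s = 29.7889 ms
Processing delay = 3.5 ms
Total one-way latency = 33.2889 ms


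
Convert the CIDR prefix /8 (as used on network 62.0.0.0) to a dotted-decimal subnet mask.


/8 means 8 network bits, 24 host bits
Binary: 11111111000000000000000000000000
Mask: 255.0.0.0


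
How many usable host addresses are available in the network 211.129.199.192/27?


Host bits = 32 - 27 = 5
Total addresses = 2^5 = 32
Usable = total - 2 (network and broadcast)
Usable hosts: 30


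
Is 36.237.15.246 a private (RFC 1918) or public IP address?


RFC 1918 private ranges:
  10.0.0.0/8 (10.0.0.0 - 10.255.255.255)
  172.16.0.0/12 (172.16.0.0 - 172.31.255.255)
  192.168.0.0/16 (192.168.0.0 - 192.168.255.255)
Public (not in any RFC 1918 range)


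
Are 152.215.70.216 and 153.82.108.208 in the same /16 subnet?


Mask: 255.255.0.0
152.215.70.216 AND mask = 152.215.0.0
153.82.108.208 AND mask = 153.82.0.0
No, different subnets (152.215.0.0 vs 153.82.0.0)


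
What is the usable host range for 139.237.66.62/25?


Network: 139.237.66.0
Broadcast: 139.237.66.127
First usable = network + 1
Last usable = broadcast - 1
Range: 139.237.66.1 to 139.237.66.126


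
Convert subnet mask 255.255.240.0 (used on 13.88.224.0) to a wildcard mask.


Subnet mask: 255.255.240.0
Wildcard = 255.255.255.255 - subnet mask
255 - 255 = 0
255 - 255 = 0
255 - 240 = 15
255 - 0 = 255
Wildcard: 0.0.15.255


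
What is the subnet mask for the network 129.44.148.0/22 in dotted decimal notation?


/22 means 22 network bits, 10 host bits
Binary: 11111111111111111111110000000000
Mask: 255.255.252.0


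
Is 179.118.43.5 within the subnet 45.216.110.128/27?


Subnet network: 45.216.110.128
Test IP AND mask: 179.118.43.0
No, 179.118.43.5 is not in 45.216.110.128/27


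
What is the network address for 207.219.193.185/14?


IP:   11001111.11011011.11000001.10111001
Mask: 11111111.11111100.00000000.00000000
AND operation:
Net:  11001111.11011000.00000000.00000000
Network: 207.216.0.0/14


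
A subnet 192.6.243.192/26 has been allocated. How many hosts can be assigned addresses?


Host bits = 32 - 26 = 6
Total addresses = 2^6 = 64
Usable = total - 2 (network and broadcast)
Usable hosts: 62


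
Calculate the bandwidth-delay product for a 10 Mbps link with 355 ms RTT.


BDP = bandwidth * RTT
= 10 Mbps * 355 ms
= 10 * 1e6 * 355 / 1000 bits
= 3550000 bits
= 443750 bytes
= 433.3496 KB
BDP = 3550000 bits (443750 bytes)


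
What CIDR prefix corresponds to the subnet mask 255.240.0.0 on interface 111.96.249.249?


Binary: 11111111.11110000.00000000.00000000
Count leading 1s
Prefix: /12


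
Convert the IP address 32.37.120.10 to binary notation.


32 = 00100000
37 = 00100101
120 = 01111000
10 = 00001010
Binary: 00100000.00100101.01111000.00001010


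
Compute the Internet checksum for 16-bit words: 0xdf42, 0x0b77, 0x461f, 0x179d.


Sum all words (with carry folding):
+ 0xdf42 = 0xdf42
+ 0x0b77 = 0xeab9
+ 0x461f = 0x30d9
+ 0x179d = 0x4876
One's complement: ~0x4876
Checksum = 0xb789


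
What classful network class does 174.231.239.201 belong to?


First octet: 174
Binary: 10101110
10xxxxxx -> Class B (128-191)
Class B, default mask 255.255.0.0 (/16)


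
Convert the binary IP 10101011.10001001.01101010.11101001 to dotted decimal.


10101011 = 171
10001001 = 137
01101010 = 106
11101001 = 233
IP: 171.137.106.233


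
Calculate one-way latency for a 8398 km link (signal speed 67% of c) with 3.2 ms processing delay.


Speed = 0.67 * 3e5 km/s = 201000 km/s
Propagation delay = 8398 / 201000 = 0.0418 s = 41.7811 ms
Processing delay = 3.2 ms
Total one-way latency = 44.9811 ms


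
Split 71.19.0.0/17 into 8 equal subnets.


New prefix = 17 + 3 = 20
Each subnet has 4096 addresses
  71.19.0.0/20
  71.19.16.0/20
  71.19.32.0/20
  71.19.48.0/20
  71.19.64.0/20
  71.19.80.0/20
  71.19.96.0/20
  71.19.112.0/20
Subnets: 71.19.0.0/20, 71.19.16.0/20, 71.19.32.0/20, 71.19.48.0/20, 71.19.64.0/20, 71.19.80.0/20, 71.19.96.0/20, 71.19.112.0/20


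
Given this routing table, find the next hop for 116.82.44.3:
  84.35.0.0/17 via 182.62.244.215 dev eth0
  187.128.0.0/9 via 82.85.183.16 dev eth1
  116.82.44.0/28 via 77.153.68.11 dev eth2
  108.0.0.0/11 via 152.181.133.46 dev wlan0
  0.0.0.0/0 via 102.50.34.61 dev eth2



Longest prefix match for 116.82.44.3:
  /17 84.35.0.0: no
  /9 187.128.0.0: no
  /28 116.82.44.0: MATCH
  /11 108.0.0.0: no
  /0 0.0.0.0: MATCH
Selected: next-hop 77.153.68.11 via eth2 (matched /28)


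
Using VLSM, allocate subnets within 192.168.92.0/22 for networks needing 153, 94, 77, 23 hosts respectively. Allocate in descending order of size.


153 hosts -> /24 (254 usable): 192.168.92.0/24
94 hosts -> /25 (126 usable): 192.168.93.0/25
77 hosts -> /25 (126 usable): 192.168.93.128/25
23 hosts -> /27 (30 usable): 192.168.94.0/27
Allocation: 192.168.92.0/24 (153 hosts, 254 usable); 192.168.93.0/25 (94 hosts, 126 usable); 192.168.93.128/25 (77 hosts, 126 usable); 192.168.94.0/27 (23 hosts, 30 usable)


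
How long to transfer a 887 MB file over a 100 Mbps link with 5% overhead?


Effective throughput = 100 * (1 - 5/100) = 95 Mbps
File size in Mb = 887 * 8 = 7096 Mb
Time = 7096 / 95
Time = 74.6947 seconds


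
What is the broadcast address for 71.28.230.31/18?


Network: 71.28.192.0/18
Host bits = 14
Set all host bits to 1:
Broadcast: 71.28.255.255


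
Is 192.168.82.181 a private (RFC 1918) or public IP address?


RFC 1918 private ranges:
  10.0.0.0/8 (10.0.0.0 - 10.255.255.255)
  172.16.0.0/12 (172.16.0.0 - 172.31.255.255)
  192.168.0.0/16 (192.168.0.0 - 192.168.255.255)
Private (in 192.168.0.0/16)


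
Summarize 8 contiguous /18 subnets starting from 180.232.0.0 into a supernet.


Original prefix: /18
Number of subnets: 8 = 2^3
New prefix = 18 - 3 = 15
Supernet: 180.232.0.0/15


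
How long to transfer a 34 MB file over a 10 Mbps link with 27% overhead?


Effective throughput = 10 * (1 - 27/100) = 7.3 Mbps
File size in Mb = 34 * 8 = 272 Mb
Time = 272 / 7.3
Time = 37.2603 seconds


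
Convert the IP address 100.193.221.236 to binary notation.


100 = 01100100
193 = 11000001
221 = 11011101
236 = 11101100
Binary: 01100100.11000001.11011101.11101100


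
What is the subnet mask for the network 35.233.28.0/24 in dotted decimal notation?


/24 means 24 network bits, 8 host bits
Binary: 11111111111111111111111100000000
Mask: 255.255.255.0


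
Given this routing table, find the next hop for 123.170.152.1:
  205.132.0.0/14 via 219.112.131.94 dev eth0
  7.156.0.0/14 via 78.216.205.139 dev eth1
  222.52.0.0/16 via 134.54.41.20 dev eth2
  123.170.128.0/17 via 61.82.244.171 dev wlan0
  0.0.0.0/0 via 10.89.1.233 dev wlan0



Longest prefix match for 123.170.152.1:
  /14 205.132.0.0: no
  /14 7.156.0.0: no
  /16 222.52.0.0: no
  /17 123.170.128.0: MATCH
  /0 0.0.0.0: MATCH
Selected: next-hop 61.82.244.171 via wlan0 (matched /17)


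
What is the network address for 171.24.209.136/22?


IP:   10101011.00011000.11010001.10001000
Mask: 11111111.11111111.11111100.00000000
AND operation:
Net:  10101011.00011000.11010000.00000000
Network: 171.24.208.0/22


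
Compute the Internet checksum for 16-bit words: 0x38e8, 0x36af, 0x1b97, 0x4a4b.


Sum all words (with carry folding):
+ 0x38e8 = 0x38e8
+ 0x36af = 0x6f97
+ 0x1b97 = 0x8b2e
+ 0x4a4b = 0xd579
One's complement: ~0xd579
Checksum = 0x2a86


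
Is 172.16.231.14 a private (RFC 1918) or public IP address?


RFC 1918 private ranges:
  10.0.0.0/8 (10.0.0.0 - 10.255.255.255)
  172.16.0.0/12 (172.16.0.0 - 172.31.255.255)
  192.168.0.0/16 (192.168.0.0 - 192.168.255.255)
Private (in 172.16.0.0/12)


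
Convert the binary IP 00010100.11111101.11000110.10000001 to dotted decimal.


00010100 = 20
11111101 = 253
11000110 = 198
10000001 = 129
IP: 20.253.198.129


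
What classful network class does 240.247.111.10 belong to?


First octet: 240
Binary: 11110000
1111xxxx -> Class E (240-255)
Class E (reserved), default mask N/A


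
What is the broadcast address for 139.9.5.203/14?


Network: 139.8.0.0/14
Host bits = 18
Set all host bits to 1:
Broadcast: 139.11.255.255


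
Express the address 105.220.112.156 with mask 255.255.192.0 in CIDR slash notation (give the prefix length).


Binary: 11111111.11111111.11000000.00000000
Count leading 1s
Prefix: /18


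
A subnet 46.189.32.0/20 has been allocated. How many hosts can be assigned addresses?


Host bits = 32 - 20 = 12
Total addresses = 2^12 = 4096
Usable = total - 2 (network and broadcast)
Usable hosts: 4094


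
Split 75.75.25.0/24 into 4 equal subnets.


New prefix = 24 + 2 = 26
Each subnet has 64 addresses
  75.75.25.0/26
  75.75.25.64/26
  75.75.25.128/26
  75.75.25.192/26
Subnets: 75.75.25.0/26, 75.75.25.64/26, 75.75.25.128/26, 75.75.25.192/26


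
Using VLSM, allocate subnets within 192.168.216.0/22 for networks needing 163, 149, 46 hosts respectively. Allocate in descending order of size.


163 hosts -> /24 (254 usable): 192.168.216.0/24
149 hosts -> /24 (254 usable): 192.168.217.0/24
46 hosts -> /26 (62 usable): 192.168.218.0/26
Allocation: 192.168.216.0/24 (163 hosts, 254 usable); 192.168.217.0/24 (149 hosts, 254 usable); 192.168.218.0/26 (46 hosts, 62 usable)


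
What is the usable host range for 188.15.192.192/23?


Network: 188.15.192.0
Broadcast: 188.15.193.255
First usable = network + 1
Last usable = broadcast - 1
Range: 188.15.192.1 to 188.15.193.254


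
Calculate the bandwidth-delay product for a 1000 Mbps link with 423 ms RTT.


BDP = bandwidth * RTT
= 1000 Mbps * 423 ms
= 1000 * 1e6 * 423 / 1000 bits
= 423000000 bits
= 52875000 bytes
= 51635.7422 KB
BDP = 423000000 bits (52875000 bytes)


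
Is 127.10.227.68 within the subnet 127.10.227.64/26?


Subnet network: 127.10.227.64
Test IP AND mask: 127.10.227.64
Yes, 127.10.227.68 is in 127.10.227.64/26


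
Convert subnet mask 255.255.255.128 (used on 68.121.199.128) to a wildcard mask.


Subnet mask: 255.255.255.128
Wildcard = 255.255.255.255 - subnet mask
255 - 255 = 0
255 - 255 = 0
255 - 255 = 0
255 - 128 = 127
Wildcard: 0.0.0.127


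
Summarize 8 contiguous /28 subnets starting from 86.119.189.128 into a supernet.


Original prefix: /28
Number of subnets: 8 = 2^3
New prefix = 28 - 3 = 25
Supernet: 86.119.189.128/25


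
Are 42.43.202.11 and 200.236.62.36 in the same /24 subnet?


Mask: 255.255.255.0
42.43.202.11 AND mask = 42.43.202.0
200.236.62.36 AND mask = 200.236.62.0
No, different subnets (42.43.202.0 vs 200.236.62.0)


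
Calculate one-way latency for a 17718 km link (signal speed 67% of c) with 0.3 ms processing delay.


Speed = 0.67 * 3e5 km/s = 201000 km/s
Propagation delay = 17718 / 201000 = 0.0881 s = 88.1493 ms
Processing delay = 0.3 ms
Total one-way latency = 88.4493 ms


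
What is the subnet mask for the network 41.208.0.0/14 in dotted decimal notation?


/14 means 14 network bits, 18 host bits
Binary: 11111111111111000000000000000000
Mask: 255.252.0.0


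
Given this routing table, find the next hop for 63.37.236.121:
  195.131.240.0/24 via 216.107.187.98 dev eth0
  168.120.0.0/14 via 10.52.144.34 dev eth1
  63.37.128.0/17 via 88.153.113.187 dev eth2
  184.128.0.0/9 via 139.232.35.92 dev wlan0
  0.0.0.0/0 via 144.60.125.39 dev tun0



Longest prefix match for 63.37.236.121:
  /24 195.131.240.0: no
  /14 168.120.0.0: no
  /17 63.37.128.0: MATCH
  /9 184.128.0.0: no
  /0 0.0.0.0: MATCH
Selected: next-hop 88.153.113.187 via eth2 (matched /17)


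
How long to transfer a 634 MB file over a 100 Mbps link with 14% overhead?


Effective throughput = 100 * (1 - 14/100) = 86 Mbps
File size in Mb = 634 * 8 = 5072 Mb
Time = 5072 / 86
Time = 58.9767 seconds


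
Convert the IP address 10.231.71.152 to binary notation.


10 = 00001010
231 = 11100111
71 = 01000111
152 = 10011000
Binary: 00001010.11100111.01000111.10011000


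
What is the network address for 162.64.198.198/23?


IP:   10100010.01000000.11000110.11000110
Mask: 11111111.11111111.11111110.00000000
AND operation:
Net:  10100010.01000000.11000110.00000000
Network: 162.64.198.0/23


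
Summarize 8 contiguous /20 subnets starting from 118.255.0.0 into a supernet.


Original prefix: /20
Number of subnets: 8 = 2^3
New prefix = 20 - 3 = 17
Supernet: 118.255.0.0/17


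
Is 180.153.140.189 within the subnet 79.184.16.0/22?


Subnet network: 79.184.16.0
Test IP AND mask: 180.153.140.0
No, 180.153.140.189 is not in 79.184.16.0/22


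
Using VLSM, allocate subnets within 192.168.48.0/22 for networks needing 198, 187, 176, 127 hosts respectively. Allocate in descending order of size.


198 hosts -> /24 (254 usable): 192.168.48.0/24
187 hosts -> /24 (254 usable): 192.168.49.0/24
176 hosts -> /24 (254 usable): 192.168.50.0/24
127 hosts -> /24 (254 usable): 192.168.51.0/24
Allocation: 192.168.48.0/24 (198 hosts, 254 usable); 192.168.49.0/24 (187 hosts, 254 usable); 192.168.50.0/24 (176 hosts, 254 usable); 192.168.51.0/24 (127 hosts, 254 usable)


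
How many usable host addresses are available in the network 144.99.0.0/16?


Host bits = 32 - 16 = 16
Total addresses = 2^16 = 65536
Usable = total - 2 (network and broadcast)
Usable hosts: 65534


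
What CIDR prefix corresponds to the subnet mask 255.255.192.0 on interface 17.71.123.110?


Binary: 11111111.11111111.11000000.00000000
Count leading 1s
Prefix: /18


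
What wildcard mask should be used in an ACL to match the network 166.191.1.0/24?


Subnet mask: 255.255.255.0
Wildcard = 255.255.255.255 - subnet mask
255 - 255 = 0
255 - 255 = 0
255 - 255 = 0
255 - 0 = 255
Wildcard: 0.0.0.255


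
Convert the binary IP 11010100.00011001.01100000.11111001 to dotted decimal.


11010100 = 212
00011001 = 25
01100000 = 96
11111001 = 249
IP: 212.25.96.249


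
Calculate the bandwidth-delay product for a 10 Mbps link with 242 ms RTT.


BDP = bandwidth * RTT
= 10 Mbps * 242 ms
= 10 * 1e6 * 242 / 1000 bits
= 2420000 bits
= 302500 bytes
= 295.4102 KB
BDP = 2420000 bits (302500 bytes)


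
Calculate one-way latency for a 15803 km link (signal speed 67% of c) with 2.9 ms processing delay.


Speed = 0.67 * 3e5 km/s = 201000 km/s
Propagation delay = 15803 / 201000 = 0.0786 s = 78.6219 ms
Processing delay = 2.9 ms
Total one-way latency = 81.5219 ms


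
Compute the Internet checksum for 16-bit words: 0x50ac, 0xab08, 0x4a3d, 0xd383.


Sum all words (with carry folding):
+ 0x50ac = 0x50ac
+ 0xab08 = 0xfbb4
+ 0x4a3d = 0x45f2
+ 0xd383 = 0x1976
One's complement: ~0x1976
Checksum = 0xe689


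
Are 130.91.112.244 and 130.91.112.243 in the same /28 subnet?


Mask: 255.255.255.240
130.91.112.244 AND mask = 130.91.112.240
130.91.112.243 AND mask = 130.91.112.240
Yes, same subnet (130.91.112.240)


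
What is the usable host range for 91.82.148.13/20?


Network: 91.82.144.0
Broadcast: 91.82.159.255
First usable = network + 1
Last usable = broadcast - 1
Range: 91.82.144.1 to 91.82.159.254


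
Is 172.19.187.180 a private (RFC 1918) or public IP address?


RFC 1918 private ranges:
  10.0.0.0/8 (10.0.0.0 - 10.255.255.255)
  172.16.0.0/12 (172.16.0.0 - 172.31.255.255)
  192.168.0.0/16 (192.168.0.0 - 192.168.255.255)
Private (in 172.16.0.0/12)


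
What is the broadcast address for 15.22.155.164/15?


Network: 15.22.0.0/15
Host bits = 17
Set all host bits to 1:
Broadcast: 15.23.255.255


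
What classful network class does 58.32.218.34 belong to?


First octet: 58
Binary: 00111010
0xxxxxxx -> Class A (1-126)
Class A, default mask 255.0.0.0 (/8)


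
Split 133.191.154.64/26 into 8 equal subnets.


New prefix = 26 + 3 = 29
Each subnet has 8 addresses
  133.191.154.64/29
  133.191.154.72/29
  133.191.154.80/29
  133.191.154.88/29
  133.191.154.96/29
  133.191.154.104/29
  133.191.154.112/29
  133.191.154.120/29
Subnets: 133.191.154.64/29, 133.191.154.72/29, 133.191.154.80/29, 133.191.154.88/29, 133.191.154.96/29, 133.191.154.104/29, 133.191.154.112/29, 133.191.154.120/29


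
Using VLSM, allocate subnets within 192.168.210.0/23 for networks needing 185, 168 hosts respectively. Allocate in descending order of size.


185 hosts -> /24 (254 usable): 192.168.210.0/24
168 hosts -> /24 (254 usable): 192.168.211.0/24
Allocation: 192.168.210.0/24 (185 hosts, 254 usable); 192.168.211.0/24 (168 hosts, 254 usable)


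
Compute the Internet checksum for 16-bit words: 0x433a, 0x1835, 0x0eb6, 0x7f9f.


Sum all words (with carry folding):
+ 0x433a = 0x433a
+ 0x1835 = 0x5b6f
+ 0x0eb6 = 0x6a25
+ 0x7f9f = 0xe9c4
One's complement: ~0xe9c4
Checksum = 0x163b


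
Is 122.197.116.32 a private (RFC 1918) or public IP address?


RFC 1918 private ranges:
  10.0.0.0/8 (10.0.0.0 - 10.255.255.255)
  172.16.0.0/12 (172.16.0.0 - 172.31.255.255)
  192.168.0.0/16 (192.168.0.0 - 192.168.255.255)
Public (not in any RFC 1918 range)


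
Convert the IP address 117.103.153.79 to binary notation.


117 = 01110101
103 = 01100111
153 = 10011001
79 = 01001111
Binary: 01110101.01100111.10011001.01001111


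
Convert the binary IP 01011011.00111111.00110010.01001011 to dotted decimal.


01011011 = 91
00111111 = 63
00110010 = 50
01001011 = 75
IP: 91.63.50.75


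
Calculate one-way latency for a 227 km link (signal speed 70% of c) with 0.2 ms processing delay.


Speed = 0.7 * 3e5 km/s = 210000 km/s
Propagation delay = 227 / 210000 = 0.0011 s = 1.081 ms
Processing delay = 0.2 ms
Total one-way latency = 1.281 ms


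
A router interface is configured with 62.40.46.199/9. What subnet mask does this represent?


/9 means 9 network bits, 23 host bits
Binary: 11111111100000000000000000000000
Mask: 255.128.0.0


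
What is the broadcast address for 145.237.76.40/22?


Network: 145.237.76.0/22
Host bits = 10
Set all host bits to 1:
Broadcast: 145.237.79.255


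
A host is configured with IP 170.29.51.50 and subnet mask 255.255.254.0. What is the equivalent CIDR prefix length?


Binary: 11111111.11111111.11111110.00000000
Count leading 1s
Prefix: /23


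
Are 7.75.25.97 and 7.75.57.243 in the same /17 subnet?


Mask: 255.255.128.0
7.75.25.97 AND mask = 7.75.0.0
7.75.57.243 AND mask = 7.75.0.0
Yes, same subnet (7.75.0.0)


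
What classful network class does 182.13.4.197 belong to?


First octet: 182
Binary: 10110110
10xxxxxx -> Class B (128-191)
Class B, default mask 255.255.0.0 (/16)


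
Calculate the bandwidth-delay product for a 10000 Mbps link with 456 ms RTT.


BDP = bandwidth * RTT
= 10000 Mbps * 456 ms
= 10000 * 1e6 * 456 / 1000 bits
= 4560000000 bits
= 570000000 bytes
= 556640.625 KB
BDP = 4560000000 bits (570000000 bytes)


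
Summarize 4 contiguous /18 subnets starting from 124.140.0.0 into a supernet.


Original prefix: /18
Number of subnets: 4 = 2^2
New prefix = 18 - 2 = 16
Supernet: 124.140.0.0/16


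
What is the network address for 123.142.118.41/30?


IP:   01111011.10001110.01110110.00101001
Mask: 11111111.11111111.11111111.11111100
AND operation:
Net:  01111011.10001110.01110110.00101000
Network: 123.142.118.40/30


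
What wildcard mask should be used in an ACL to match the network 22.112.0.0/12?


Subnet mask: 255.240.0.0
Wildcard = 255.255.255.255 - subnet mask
255 - 255 = 0
255 - 240 = 15
255 - 0 = 255
255 - 0 = 255
Wildcard: 0.15.255.255


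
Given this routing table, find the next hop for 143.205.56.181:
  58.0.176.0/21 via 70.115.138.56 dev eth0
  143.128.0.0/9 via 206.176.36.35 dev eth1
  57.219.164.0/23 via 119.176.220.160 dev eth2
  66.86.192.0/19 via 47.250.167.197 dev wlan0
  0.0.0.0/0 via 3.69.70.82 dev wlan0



Longest prefix match for 143.205.56.181:
  /21 58.0.176.0: no
  /9 143.128.0.0: MATCH
  /23 57.219.164.0: no
  /19 66.86.192.0: no
  /0 0.0.0.0: MATCH
Selected: next-hop 206.176.36.35 via eth1 (matched /9)


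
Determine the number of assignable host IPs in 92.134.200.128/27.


Host bits = 32 - 27 = 5
Total addresses = 2^5 = 32
Usable = total - 2 (network and broadcast)
Usable hosts: 30


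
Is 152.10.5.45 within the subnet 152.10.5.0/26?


Subnet network: 152.10.5.0
Test IP AND mask: 152.10.5.0
Yes, 152.10.5.45 is in 152.10.5.0/26


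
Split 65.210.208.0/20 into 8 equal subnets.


New prefix = 20 + 3 = 23
Each subnet has 512 addresses
  65.210.208.0/23
  65.210.210.0/23
  65.210.212.0/23
  65.210.214.0/23
  65.210.216.0/23
  65.210.218.0/23
  65.210.220.0/23
  65.210.222.0/23
Subnets: 65.210.208.0/23, 65.210.210.0/23, 65.210.212.0/23, 65.210.214.0/23, 65.210.216.0/23, 65.210.218.0/23, 65.210.220.0/23, 65.210.222.0/23


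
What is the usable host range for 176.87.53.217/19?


Network: 176.87.32.0
Broadcast: 176.87.63.255
First usable = network + 1
Last usable = broadcast - 1
Range: 176.87.32.1 to 176.87.63.254


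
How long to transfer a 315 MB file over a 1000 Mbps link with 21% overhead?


Effective throughput = 1000 * (1 - 21/100) = 790 Mbps
File size in Mb = 315 * 8 = 2520 Mb
Time = 2520 / 790
Time = 3.1899 seconds


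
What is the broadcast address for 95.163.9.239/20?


Network: 95.163.0.0/20
Host bits = 12
Set all host bits to 1:
Broadcast: 95.163.15.255


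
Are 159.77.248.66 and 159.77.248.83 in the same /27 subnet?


Mask: 255.255.255.224
159.77.248.66 AND mask = 159.77.248.64
159.77.248.83 AND mask = 159.77.248.64
Yes, same subnet (159.77.248.64)


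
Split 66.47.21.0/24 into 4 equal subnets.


New prefix = 24 + 2 = 26
Each subnet has 64 addresses
  66.47.21.0/26
  66.47.21.64/26
  66.47.21.128/26
  66.47.21.192/26
Subnets: 66.47.21.0/26, 66.47.21.64/26, 66.47.21.128/26, 66.47.21.192/26


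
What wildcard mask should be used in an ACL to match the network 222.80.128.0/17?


Subnet mask: 255.255.128.0
Wildcard = 255.255.255.255 - subnet mask
255 - 255 = 0
255 - 255 = 0
255 - 128 = 127
255 - 0 = 255
Wildcard: 0.0.127.255


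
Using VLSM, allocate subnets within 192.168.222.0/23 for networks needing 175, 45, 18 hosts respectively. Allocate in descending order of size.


175 hosts -> /24 (254 usable): 192.168.222.0/24
45 hosts -> /26 (62 usable): 192.168.223.0/26
18 hosts -> /27 (30 usable): 192.168.223.64/27
Allocation: 192.168.222.0/24 (175 hosts, 254 usable); 192.168.223.0/26 (45 hosts, 62 usable); 192.168.223.64/27 (18 hosts, 30 usable)


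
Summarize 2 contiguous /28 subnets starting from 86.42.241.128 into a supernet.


Original prefix: /28
Number of subnets: 2 = 2^1
New prefix = 28 - 1 = 27
Supernet: 86.42.241.128/27


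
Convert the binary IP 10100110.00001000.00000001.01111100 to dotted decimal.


10100110 = 166
00001000 = 8
00000001 = 1
01111100 = 124
IP: 166.8.1.124


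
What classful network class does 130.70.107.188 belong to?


First octet: 130
Binary: 10000010
10xxxxxx -> Class B (128-191)
Class B, default mask 255.255.0.0 (/16)


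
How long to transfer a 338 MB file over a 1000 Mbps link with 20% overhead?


Effective throughput = 1000 * (1 - 20/100) = 800 Mbps
File size in Mb = 338 * 8 = 2704 Mb
Time = 2704 / 800
Time = 3.38 seconds


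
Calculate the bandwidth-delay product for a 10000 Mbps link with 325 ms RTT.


BDP = bandwidth * RTT
= 10000 Mbps * 325 ms
= 10000 * 1e6 * 325 / 1000 bits
= 3250000000 bits
= 406250000 bytes
= 396728.5156 KB
BDP = 3250000000 bits (406250000 bytes)


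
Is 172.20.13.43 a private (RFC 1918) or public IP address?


RFC 1918 private ranges:
  10.0.0.0/8 (10.0.0.0 - 10.255.255.255)
  172.16.0.0/12 (172.16.0.0 - 172.31.255.255)
  192.168.0.0/16 (192.168.0.0 - 192.168.255.255)
Private (in 172.16.0.0/12)


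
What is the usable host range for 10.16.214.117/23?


Network: 10.16.214.0
Broadcast: 10.16.215.255
First usable = network + 1
Last usable = broadcast - 1
Range: 10.16.214.1 to 10.16.215.254


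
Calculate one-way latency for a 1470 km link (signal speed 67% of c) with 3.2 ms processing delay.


Speed = 0.67 * 3e5 km/s = 201000 km/s
Propagation delay = 1470 / 201000 = 0.0073 s = 7.3134 ms
Processing delay = 3.2 ms
Total one-way latency = 10.5134 ms


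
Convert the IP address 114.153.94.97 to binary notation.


114 = 01110010
153 = 10011001
94 = 01011110
97 = 01100001
Binary: 01110010.10011001.01011110.01100001


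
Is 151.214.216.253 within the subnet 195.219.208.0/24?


Subnet network: 195.219.208.0
Test IP AND mask: 151.214.216.0
No, 151.214.216.253 is not in 195.219.208.0/24


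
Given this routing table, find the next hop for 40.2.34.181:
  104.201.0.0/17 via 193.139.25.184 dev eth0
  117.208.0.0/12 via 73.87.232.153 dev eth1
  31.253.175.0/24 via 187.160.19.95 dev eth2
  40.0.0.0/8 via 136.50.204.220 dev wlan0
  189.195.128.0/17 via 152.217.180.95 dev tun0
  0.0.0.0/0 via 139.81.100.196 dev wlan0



Longest prefix match for 40.2.34.181:
  /17 104.201.0.0: no
  /12 117.208.0.0: no
  /24 31.253.175.0: no
  /8 40.0.0.0: MATCH
  /17 189.195.128.0: no
  /0 0.0.0.0: MATCH
Selected: next-hop 136.50.204.220 via wlan0 (matched /8)


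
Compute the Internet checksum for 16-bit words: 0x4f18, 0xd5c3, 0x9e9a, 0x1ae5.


Sum all words (with carry folding):
+ 0x4f18 = 0x4f18
+ 0xd5c3 = 0x24dc
+ 0x9e9a = 0xc376
+ 0x1ae5 = 0xde5b
One's complement: ~0xde5b
Checksum = 0x21a4


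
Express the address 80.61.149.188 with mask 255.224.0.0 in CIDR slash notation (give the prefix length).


Binary: 11111111.11100000.00000000.00000000
Count leading 1s
Prefix: /11


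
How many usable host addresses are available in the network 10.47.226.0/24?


Host bits = 32 - 24 = 8
Total addresses = 2^8 = 256
Usable = total - 2 (network and broadcast)
Usable hosts: 254


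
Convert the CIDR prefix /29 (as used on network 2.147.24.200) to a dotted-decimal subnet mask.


/29 means 29 network bits, 3 host bits
Binary: 11111111111111111111111111111000
Mask: 255.255.255.248


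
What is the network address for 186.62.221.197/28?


IP:   10111010.00111110.11011101.11000101
Mask: 11111111.11111111.11111111.11110000
AND operation:
Net:  10111010.00111110.11011101.11000000
Network: 186.62.221.192/28


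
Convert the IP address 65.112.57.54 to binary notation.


65 = 01000001
112 = 01110000
57 = 00111001
54 = 00110110
Binary: 01000001.01110000.00111001.00110110


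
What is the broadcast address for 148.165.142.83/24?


Network: 148.165.142.0/24
Host bits = 8
Set all host bits to 1:
Broadcast: 148.165.142.255


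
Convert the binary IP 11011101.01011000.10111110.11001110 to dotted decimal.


11011101 = 221
01011000 = 88
10111110 = 190
11001110 = 206
IP: 221.88.190.206


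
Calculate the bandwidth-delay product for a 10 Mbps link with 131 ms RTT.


BDP = bandwidth * RTT
= 10 Mbps * 131 ms
= 10 * 1e6 * 131 / 1000 bits
= 1310000 bits
= 163750 bytes
= 159.9121 KB
BDP = 1310000 bits (163750 bytes)


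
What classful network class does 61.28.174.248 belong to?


First octet: 61
Binary: 00111101
0xxxxxxx -> Class A (1-126)
Class A, default mask 255.0.0.0 (/8)


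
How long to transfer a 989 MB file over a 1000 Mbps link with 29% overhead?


Effective throughput = 1000 * (1 - 29/100) = 710 Mbps
File size in Mb = 989 * 8 = 7912 Mb
Time = 7912 / 710
Time = 11.1437 seconds


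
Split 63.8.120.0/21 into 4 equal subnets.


New prefix = 21 + 2 = 23
Each subnet has 512 addresses
  63.8.120.0/23
  63.8.122.0/23
  63.8.124.0/23
  63.8.126.0/23
Subnets: 63.8.120.0/23, 63.8.122.0/23, 63.8.124.0/23, 63.8.126.0/23


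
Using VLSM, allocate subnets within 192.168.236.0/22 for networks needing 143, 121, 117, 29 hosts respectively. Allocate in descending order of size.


143 hosts -> /24 (254 usable): 192.168.236.0/24
121 hosts -> /25 (126 usable): 192.168.237.0/25
117 hosts -> /25 (126 usable): 192.168.237.128/25
29 hosts -> /27 (30 usable): 192.168.238.0/27
Allocation: 192.168.236.0/24 (143 hosts, 254 usable); 192.168.237.0/25 (121 hosts, 126 usable); 192.168.237.128/25 (117 hosts, 126 usable); 192.168.238.0/27 (29 hosts, 30 usable)


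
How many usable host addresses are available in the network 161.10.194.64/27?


Host bits = 32 - 27 = 5
Total addresses = 2^5 = 32
Usable = total - 2 (network and broadcast)
Usable hosts: 30


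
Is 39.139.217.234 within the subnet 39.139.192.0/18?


Subnet network: 39.139.192.0
Test IP AND mask: 39.139.192.0
Yes, 39.139.217.234 is in 39.139.192.0/18


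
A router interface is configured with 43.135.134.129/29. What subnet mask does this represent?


/29 means 29 network bits, 3 host bits
Binary: 11111111111111111111111111111000
Mask: 255.255.255.248


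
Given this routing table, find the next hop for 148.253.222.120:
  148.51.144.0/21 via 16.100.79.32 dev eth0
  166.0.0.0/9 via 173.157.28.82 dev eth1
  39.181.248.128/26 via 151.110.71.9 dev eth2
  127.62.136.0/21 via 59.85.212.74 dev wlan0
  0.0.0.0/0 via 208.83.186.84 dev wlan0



Longest prefix match for 148.253.222.120:
  /21 148.51.144.0: no
  /9 166.0.0.0: no
  /26 39.181.248.128: no
  /21 127.62.136.0: no
  /0 0.0.0.0: MATCH
Selected: next-hop 208.83.186.84 via wlan0 (matched /0)


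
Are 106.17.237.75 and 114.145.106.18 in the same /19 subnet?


Mask: 255.255.224.0
106.17.237.75 AND mask = 106.17.224.0
114.145.106.18 AND mask = 114.145.96.0
No, different subnets (106.17.224.0 vs 114.145.96.0)


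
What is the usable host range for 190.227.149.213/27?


Network: 190.227.149.192
Broadcast: 190.227.149.223
First usable = network + 1
Last usable = broadcast - 1
Range: 190.227.149.193 to 190.227.149.222


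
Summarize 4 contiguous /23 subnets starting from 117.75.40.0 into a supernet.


Original prefix: /23
Number of subnets: 4 = 2^2
New prefix = 23 - 2 = 21
Supernet: 117.75.40.0/21


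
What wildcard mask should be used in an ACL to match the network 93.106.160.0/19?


Subnet mask: 255.255.224.0
Wildcard = 255.255.255.255 - subnet mask
255 - 255 = 0
255 - 255 = 0
255 - 224 = 31
255 - 0 = 255
Wildcard: 0.0.31.255


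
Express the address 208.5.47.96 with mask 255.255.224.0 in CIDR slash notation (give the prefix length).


Binary: 11111111.11111111.11100000.00000000
Count leading 1s
Prefix: /19


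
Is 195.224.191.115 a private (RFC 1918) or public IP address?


RFC 1918 private ranges:
  10.0.0.0/8 (10.0.0.0 - 10.255.255.255)
  172.16.0.0/12 (172.16.0.0 - 172.31.255.255)
  192.168.0.0/16 (192.168.0.0 - 192.168.255.255)
Public (not in any RFC 1918 range)


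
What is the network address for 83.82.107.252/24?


IP:   01010011.01010010.01101011.11111100
Mask: 11111111.11111111.11111111.00000000
AND operation:
Net:  01010011.01010010.01101011.00000000
Network: 83.82.107.0/24


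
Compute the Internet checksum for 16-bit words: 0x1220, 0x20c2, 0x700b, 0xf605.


Sum all words (with carry folding):
+ 0x1220 = 0x1220
+ 0x20c2 = 0x32e2
+ 0x700b = 0xa2ed
+ 0xf605 = 0x98f3
One's complement: ~0x98f3
Checksum = 0x670c


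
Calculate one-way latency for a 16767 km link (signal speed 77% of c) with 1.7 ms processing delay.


Speed = 0.77 * 3e5 km/s = 231000 km/s
Propagation delay = 16767 / 231000 = 0.0726 s = 72.5844 ms
Processing delay = 1.7 ms
Total one-way latency = 74.2844 ms


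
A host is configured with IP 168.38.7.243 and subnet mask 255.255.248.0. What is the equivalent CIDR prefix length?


Binary: 11111111.11111111.11111000.00000000
Count leading 1s
Prefix: /21


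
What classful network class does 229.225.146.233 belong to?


First octet: 229
Binary: 11100101
1110xxxx -> Class D (224-239)
Class D (multicast), default mask N/A


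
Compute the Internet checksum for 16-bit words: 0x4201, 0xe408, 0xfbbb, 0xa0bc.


Sum all words (with carry folding):
+ 0x4201 = 0x4201
+ 0xe408 = 0x260a
+ 0xfbbb = 0x21c6
+ 0xa0bc = 0xc282
One's complement: ~0xc282
Checksum = 0x3d7d


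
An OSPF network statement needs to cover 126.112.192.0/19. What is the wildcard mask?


Subnet mask: 255.255.224.0
Wildcard = 255.255.255.255 - subnet mask
255 - 255 = 0
255 - 255 = 0
255 - 224 = 31
255 - 0 = 255
Wildcard: 0.0.31.255


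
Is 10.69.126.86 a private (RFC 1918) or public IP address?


RFC 1918 private ranges:
  10.0.0.0/8 (10.0.0.0 - 10.255.255.255)
  172.16.0.0/12 (172.16.0.0 - 172.31.255.255)
  192.168.0.0/16 (192.168.0.0 - 192.168.255.255)
Private (in 10.0.0.0/8)


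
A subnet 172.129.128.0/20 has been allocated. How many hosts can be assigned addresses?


Host bits = 32 - 20 = 12
Total addresses = 2^12 = 4096
Usable = total - 2 (network and broadcast)
Usable hosts: 4094


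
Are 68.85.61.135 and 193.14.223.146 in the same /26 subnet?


Mask: 255.255.255.192
68.85.61.135 AND mask = 68.85.61.128
193.14.223.146 AND mask = 193.14.223.128
No, different subnets (68.85.61.128 vs 193.14.223.128)


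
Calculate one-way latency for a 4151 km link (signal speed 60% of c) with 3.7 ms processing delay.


Speed = 0.6 * 3e5 km/s = 180000 km/s
Propagation delay = 4151 / 180000 = 0.0231 s = 23.0611 ms
Processing delay = 3.7 ms
Total one-way latency = 26.7611 ms


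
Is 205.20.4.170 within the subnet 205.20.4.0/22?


Subnet network: 205.20.4.0
Test IP AND mask: 205.20.4.0
Yes, 205.20.4.170 is in 205.20.4.0/22


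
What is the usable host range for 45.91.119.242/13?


Network: 45.88.0.0
Broadcast: 45.95.255.255
First usable = network + 1
Last usable = broadcast - 1
Range: 45.88.0.1 to 45.95.255.254


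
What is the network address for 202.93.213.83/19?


IP:   11001010.01011101.11010101.01010011
Mask: 11111111.11111111.11100000.00000000
AND operation:
Net:  11001010.01011101.11000000.00000000
Network: 202.93.192.0/19


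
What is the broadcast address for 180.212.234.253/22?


Network: 180.212.232.0/22
Host bits = 10
Set all host bits to 1:
Broadcast: 180.212.235.255


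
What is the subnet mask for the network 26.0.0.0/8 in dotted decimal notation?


/8 means 8 network bits, 24 host bits
Binary: 11111111000000000000000000000000
Mask: 255.0.0.0


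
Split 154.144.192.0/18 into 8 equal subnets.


New prefix = 18 + 3 = 21
Each subnet has 2048 addresses
  154.144.192.0/21
  154.144.200.0/21
  154.144.208.0/21
  154.144.216.0/21
  154.144.224.0/21
  154.144.232.0/21
  154.144.240.0/21
  154.144.248.0/21
Subnets: 154.144.192.0/21, 154.144.200.0/21, 154.144.208.0/21, 154.144.216.0/21, 154.144.224.0/21, 154.144.232.0/21, 154.144.240.0/21, 154.144.248.0/21


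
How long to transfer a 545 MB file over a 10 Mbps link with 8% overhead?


Effective throughput = 10 * (1 - 8/100) = 9.2 Mbps
File size in Mb = 545 * 8 = 4360 Mb
Time = 4360 / 9.2
Time = 473.913 seconds


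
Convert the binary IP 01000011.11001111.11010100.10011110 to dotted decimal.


01000011 = 67
11001111 = 207
11010100 = 212
10011110 = 158
IP: 67.207.212.158


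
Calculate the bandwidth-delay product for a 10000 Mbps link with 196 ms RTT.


BDP = bandwidth * RTT
= 10000 Mbps * 196 ms
= 10000 * 1e6 * 196 / 1000 bits
= 1960000000 bits
= 245000000 bytes
= 239257.8125 KB
BDP = 1960000000 bits (245000000 bytes)


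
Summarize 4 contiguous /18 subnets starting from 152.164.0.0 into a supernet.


Original prefix: /18
Number of subnets: 4 = 2^2
New prefix = 18 - 2 = 16
Supernet: 152.164.0.0/16


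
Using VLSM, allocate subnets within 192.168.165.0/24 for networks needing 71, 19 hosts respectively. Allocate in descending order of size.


71 hosts -> /25 (126 usable): 192.168.165.0/25
19 hosts -> /27 (30 usable): 192.168.165.128/27
Allocation: 192.168.165.0/25 (71 hosts, 126 usable); 192.168.165.128/27 (19 hosts, 30 usable)


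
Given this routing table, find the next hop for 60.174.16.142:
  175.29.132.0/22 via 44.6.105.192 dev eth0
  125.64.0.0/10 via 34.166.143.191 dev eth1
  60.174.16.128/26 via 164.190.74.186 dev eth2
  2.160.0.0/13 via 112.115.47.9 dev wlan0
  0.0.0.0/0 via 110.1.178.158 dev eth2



Longest prefix match for 60.174.16.142:
  /22 175.29.132.0: no
  /10 125.64.0.0: no
  /26 60.174.16.128: MATCH
  /13 2.160.0.0: no
  /0 0.0.0.0: MATCH
Selected: next-hop 164.190.74.186 via eth2 (matched /26)


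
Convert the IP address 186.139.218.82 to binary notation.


186 = 10111010
139 = 10001011
218 = 11011010
82 = 01010010
Binary: 10111010.10001011.11011010.01010010


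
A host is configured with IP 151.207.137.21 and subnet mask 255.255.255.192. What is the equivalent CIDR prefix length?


Binary: 11111111.11111111.11111111.11000000
Count leading 1s
Prefix: /26
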